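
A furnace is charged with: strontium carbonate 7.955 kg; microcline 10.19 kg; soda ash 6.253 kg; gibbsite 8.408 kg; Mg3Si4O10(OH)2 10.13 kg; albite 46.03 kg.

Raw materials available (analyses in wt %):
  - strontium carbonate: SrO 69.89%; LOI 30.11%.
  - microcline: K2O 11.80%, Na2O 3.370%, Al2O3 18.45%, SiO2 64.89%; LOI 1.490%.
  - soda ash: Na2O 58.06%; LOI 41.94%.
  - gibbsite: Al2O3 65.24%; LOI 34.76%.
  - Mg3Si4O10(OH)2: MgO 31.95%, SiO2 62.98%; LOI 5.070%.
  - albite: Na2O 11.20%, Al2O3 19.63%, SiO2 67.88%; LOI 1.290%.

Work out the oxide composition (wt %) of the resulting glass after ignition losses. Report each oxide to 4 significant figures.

Glass mass = 79.77 kg (batch 88.97 − LOI 9.200).
Composition: K2O 1.507%, Na2O 11.44%, SrO 6.970%, Al2O3 20.56%, MgO 4.058%, SiO2 55.46%

All internal work maintains full precision at all times. Mid-chain values are shown rounded to four significant figures within the worked lines. Exactly one rounding goes into every reported figure — all derived quantities (the totals, LOI, net glass mass, the yield, the six compositions) are rebuilt at exact precision using the weight values on 79.77 kg of glass, as written in the question or the answer.
Mass of each oxide from the mix:
  K2O: 10.19·0.1180 = 1.202 kg
  Na2O: 10.19·0.03370 + 6.253·0.5806 + 46.03·0.1120 = 9.129 kg
  SrO: 7.955·0.6989 = 5.560 kg
  Al2O3: 10.19·0.1845 + 8.408·0.6524 + 46.03·0.1963 = 16.40 kg
  MgO: 10.13·0.3195 = 3.237 kg
  SiO2: 10.19·0.6489 + 10.13·0.6298 + 46.03·0.6788 = 44.24 kg
LOI: 7.955·0.3011 + 10.19·0.01490 + 6.253·0.4194 + 8.408·0.3476 + 10.13·0.05070 + 46.03·0.01290 = 9.200 kg
Glass mass = batch − LOI = 88.97 − 9.200 = 79.77 kg (the oxide masses sum to this)
percent share: oxide ÷ glass, ×100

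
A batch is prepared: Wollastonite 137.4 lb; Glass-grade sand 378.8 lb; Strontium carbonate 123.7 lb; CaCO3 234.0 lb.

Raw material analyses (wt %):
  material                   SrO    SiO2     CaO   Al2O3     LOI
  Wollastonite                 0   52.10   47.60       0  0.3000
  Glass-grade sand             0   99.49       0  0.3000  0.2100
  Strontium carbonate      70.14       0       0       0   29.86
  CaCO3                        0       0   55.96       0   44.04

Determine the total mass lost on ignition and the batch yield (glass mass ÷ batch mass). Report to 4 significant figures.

Full float precision is kept through every step; mid-chain values are printed, with 4-significant-digit rounding, alongside each step. A single rounding produces every reported result. All derived quantities (the four compositions, ignition loss, net glass mass, yield, totals) are re-derived from the batch weights at 732.7 lb of glass in exact precision as given in problem or answer.
Loss on ignition, line by line:
  Wollastonite: 137.4 × 0.003000 = 0.4122 lb
  Glass-grade sand: 378.8 × 0.002100 = 0.7955 lb
  Strontium carbonate: 123.7 × 0.2986 = 36.94 lb
  CaCO3: 234.0 × 0.4404 = 103.1 lb
Total LOI = 141.2 lb
Glass = batch − LOI = 873.9 − 141.2 = 732.7 lb

LOI loss = 141.2 lb; glass = 732.7 lb; yield = 83.84%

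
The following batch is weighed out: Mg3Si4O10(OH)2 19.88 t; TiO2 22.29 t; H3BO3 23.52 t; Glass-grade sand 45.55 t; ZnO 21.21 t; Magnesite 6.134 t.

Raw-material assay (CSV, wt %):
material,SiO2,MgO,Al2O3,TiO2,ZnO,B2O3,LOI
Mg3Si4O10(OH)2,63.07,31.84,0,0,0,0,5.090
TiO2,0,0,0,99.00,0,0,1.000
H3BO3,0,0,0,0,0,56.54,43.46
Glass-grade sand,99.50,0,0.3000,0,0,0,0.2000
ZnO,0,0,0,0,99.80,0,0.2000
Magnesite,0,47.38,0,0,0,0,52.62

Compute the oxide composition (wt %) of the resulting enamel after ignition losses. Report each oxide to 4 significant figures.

Glass mass = 123.8 t (batch 138.6 − LOI 14.82).
Composition: SiO2 46.75%, MgO 7.463%, Al2O3 0.1104%, TiO2 17.83%, ZnO 17.10%, B2O3 10.74%

The working math maintains full precision from start to finish. The intermediate values appear with 4-significant-digit rounding in the working; each reported value is rounded a single time; derived quantities (yield, net glass mass, the totals, the six compositions, LOI) are carried from the weighed amounts on 123.8 t of glass in exact precision exactly as printed in the problem or answer text.
Delivered oxide masses:
  SiO2: 19.88·0.6307 + 45.55·0.9950 = 57.86 t
  MgO: 19.88·0.3184 + 6.134·0.4738 = 9.236 t
  Al2O3: 45.55·0.003000 = 0.1366 t
  TiO2: 22.29·0.9900 = 22.07 t
  ZnO: 21.21·0.9980 = 21.17 t
  B2O3: 23.52·0.5654 = 13.30 t
LOI: 19.88·0.05090 + 22.29·0.01000 + 23.52·0.4346 + 45.55·0.002000 + 21.21·0.002000 + 6.134·0.5262 = 14.82 t
batch − LOI leaves glass = 138.6 − 14.82 = 123.8 t (matching Σ of the oxides)
wt %: oxide over glass, times 100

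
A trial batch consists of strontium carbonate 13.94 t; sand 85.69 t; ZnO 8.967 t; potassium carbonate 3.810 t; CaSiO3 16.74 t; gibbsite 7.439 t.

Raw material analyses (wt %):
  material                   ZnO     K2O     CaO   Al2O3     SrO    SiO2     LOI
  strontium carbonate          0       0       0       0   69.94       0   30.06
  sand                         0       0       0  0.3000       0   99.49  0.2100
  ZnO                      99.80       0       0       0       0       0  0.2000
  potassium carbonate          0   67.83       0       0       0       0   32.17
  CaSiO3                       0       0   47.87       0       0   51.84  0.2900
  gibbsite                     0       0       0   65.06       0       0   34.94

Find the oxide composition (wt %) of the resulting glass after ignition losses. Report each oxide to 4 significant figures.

Glass mass = 128.3 t (batch 136.6 − LOI 8.262).
Composition: ZnO 6.974%, K2O 2.014%, CaO 6.245%, Al2O3 3.972%, SrO 7.598%, SiO2 73.20%

Mid-chain values are printed rounded to 4 significant figures at each printed step; the working math runs at full float precision through every step. Every reported value is rounded exactly once; the derived quantities are recomputed starting from the weights on 128.3 t of glass at exact precision (the six compositions, LOI, the yield, glass mass, the totals) as quoted within question or answer.
What the batch supplies per oxide:
  ZnO: 8.967·0.9980 = 8.949 t
  K2O: 3.810·0.6783 = 2.584 t
  CaO: 16.74·0.4787 = 8.013 t
  Al2O3: 85.69·0.003000 + 7.439·0.6506 = 5.097 t
  SrO: 13.94·0.6994 = 9.750 t
  SiO2: 85.69·0.9949 + 16.74·0.5184 = 93.93 t
LOI: 13.94·0.3006 + 85.69·0.002100 + 8.967·0.002000 + 3.810·0.3217 + 16.74·0.002900 + 7.439·0.3494 = 8.262 t
Net of LOI, the glass mass = 136.6 − 8.262 = 128.3 t (= the summed oxide contributions)
percent share: oxide ÷ glass, ×100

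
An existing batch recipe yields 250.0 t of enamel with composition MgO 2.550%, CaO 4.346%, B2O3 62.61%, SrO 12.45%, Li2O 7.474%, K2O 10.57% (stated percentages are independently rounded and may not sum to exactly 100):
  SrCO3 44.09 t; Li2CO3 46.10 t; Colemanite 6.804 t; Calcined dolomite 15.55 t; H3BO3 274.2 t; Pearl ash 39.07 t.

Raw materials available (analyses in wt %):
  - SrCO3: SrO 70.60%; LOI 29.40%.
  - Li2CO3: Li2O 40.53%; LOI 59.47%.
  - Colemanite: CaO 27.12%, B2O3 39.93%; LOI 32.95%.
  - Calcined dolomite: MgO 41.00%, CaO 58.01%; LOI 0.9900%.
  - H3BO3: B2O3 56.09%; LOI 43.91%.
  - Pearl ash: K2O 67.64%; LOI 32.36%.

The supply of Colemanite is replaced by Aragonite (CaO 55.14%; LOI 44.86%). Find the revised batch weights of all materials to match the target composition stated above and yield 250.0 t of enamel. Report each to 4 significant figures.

Revised batch per 250.0 t enamel:
  SrCO3: 44.09 t
  Li2CO3: 46.10 t
  Aragonite: 3.346 t
  Calcined dolomite: 15.55 t
  H3BO3: 279.1 t
  Pearl ash: 39.07 t
Total batch = 427.3 t; LOI loss = 177.2 t

Working values are rounded off to 4 significant digits when quoted; every computation carries full float precision in all steps. A single rounding yields each reported result — derived quantities (the yield, totals, ignition loss, glass mass, six oxide percentages) are carried from the weighed amounts at 250.0 t of glass in full float precision exactly as printed in question or answer.
Target oxide masses per 250.0 t enamel:
  MgO: 2.550% × 250.0 = 6.375 t
  CaO: 4.346% × 250.0 = 10.86 t
  B2O3: 62.61% × 250.0 = 156.5 t
  SrO: 12.45% × 250.0 = 31.12 t
  Li2O: 7.474% × 250.0 = 18.68 t
  K2O: 10.57% × 250.0 = 26.42 t
Mass-balance tally per oxide applying the batch weights above, against the basis in use (each sum matches its target mass exact up to rounding of places):
  MgO: 15.55·0.4100 = 6.375 t (target 6.375 t)
  CaO: 3.346·0.5514 + 15.55·0.5801 = 10.87 t (target 10.86 t)
  B2O3: 279.1·0.5609 = 156.5 t (target 156.5 t)
  SrO: 44.09·0.7060 = 31.13 t (target 31.12 t)
  Li2O: 46.10·0.4053 = 18.68 t (target 18.68 t)
  K2O: 39.07·0.6764 = 26.43 t (target 26.42 t)
The glass-mass cross-check: total charge less LOI = 250.0 t (the Σ of target masses is 250.0 t; against the stated basis, 250.0 t — any gap is answer rounding).
Total batch = Σ batch = 427.3 t; the LOI term Σ batch·LOI equals 177.2 t; yield = glass ÷ total batch = 58.52%.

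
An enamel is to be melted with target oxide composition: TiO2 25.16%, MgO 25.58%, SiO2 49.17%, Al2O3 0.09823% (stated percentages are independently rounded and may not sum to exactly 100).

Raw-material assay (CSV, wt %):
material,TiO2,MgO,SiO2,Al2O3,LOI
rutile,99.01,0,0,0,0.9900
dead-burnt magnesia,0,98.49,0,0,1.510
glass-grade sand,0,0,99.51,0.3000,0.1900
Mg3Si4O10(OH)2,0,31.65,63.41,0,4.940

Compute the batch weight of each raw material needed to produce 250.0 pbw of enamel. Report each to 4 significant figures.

Batch per 250.0 pbw enamel:
  rutile: 63.53 pbw
  dead-burnt magnesia: 43.92 pbw
  glass-grade sand: 81.86 pbw
  Mg3Si4O10(OH)2: 65.40 pbw
Total batch = 254.7 pbw; LOI loss = 4.678 pbw; yield = 98.16%

Mid-chain values are printed rounded off to 4 significant digits within the worked lines; the whole derivation maintains full precision in all steps — each reported number is rounded exactly once — all derived quantities (ignition loss, totals, net glass mass, four oxide percentages, yield) are computed at full float precision from the batch weights for 250.0 pbw of glass as written in question or answer.
Per-oxide target masses for 250.0 pbw enamel:
  TiO2: 25.16% × 250.0 = 62.90 pbw
  MgO: 25.58% × 250.0 = 63.95 pbw
  SiO2: 49.17% × 250.0 = 122.9 pbw
  Al2O3: 0.09823% × 250.0 = 0.2456 pbw
Checking each oxide sum applying the batch weights above, for the quoted basis mass (sum by sum, the targets are met net of answer rounding effects):
  TiO2: 63.53·0.9901 = 62.90 pbw (target 62.90 pbw)
  MgO: 43.92·0.9849 + 65.40·0.3165 = 63.96 pbw (target 63.95 pbw)
  SiO2: 81.86·0.9951 + 65.40·0.6341 = 122.9 pbw (target 122.9 pbw)
  Al2O3: 81.86·0.003000 = 0.2456 pbw (target 0.2456 pbw)
Glass-mass sanity pass: total batch − LOI = 250.0 pbw (oxide target masses add up to 250.0 pbw; against the stated basis, 250.0 pbw — differing by rounding only).
Batch grand total — Σ batch = 254.7 pbw; LOI removed, Σ of batch·LOI: 4.678 pbw; the yield ratio, glass ÷ batch: 98.16%.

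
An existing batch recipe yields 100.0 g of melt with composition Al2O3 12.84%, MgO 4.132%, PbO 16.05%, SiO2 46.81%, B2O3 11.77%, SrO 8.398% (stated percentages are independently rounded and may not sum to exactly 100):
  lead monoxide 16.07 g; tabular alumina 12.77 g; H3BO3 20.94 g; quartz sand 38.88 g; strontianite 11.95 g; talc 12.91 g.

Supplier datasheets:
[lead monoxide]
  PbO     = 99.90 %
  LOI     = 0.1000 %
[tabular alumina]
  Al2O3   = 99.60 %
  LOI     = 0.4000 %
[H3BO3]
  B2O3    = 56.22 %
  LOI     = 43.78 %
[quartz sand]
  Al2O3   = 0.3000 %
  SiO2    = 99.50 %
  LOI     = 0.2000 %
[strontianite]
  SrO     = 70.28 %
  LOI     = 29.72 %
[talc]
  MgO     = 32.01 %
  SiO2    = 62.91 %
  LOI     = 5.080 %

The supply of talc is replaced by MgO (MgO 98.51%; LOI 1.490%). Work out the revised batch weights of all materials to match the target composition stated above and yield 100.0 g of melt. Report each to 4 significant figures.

Revised batch per 100.0 g melt:
  lead monoxide: 16.07 g
  tabular alumina: 12.75 g
  H3BO3: 20.94 g
  quartz sand: 47.05 g
  strontianite: 11.95 g
  MgO: 4.194 g
Total batch = 113.0 g; LOI loss = 12.94 g

Every computation runs at exact precision from start to finish. Intermediates are displayed rounded to four significant figures as written. Each reported value receives exactly one rounding. Derived quantities are re-derived starting from the weights on 100.0 g of glass in exact precision (the six compositions, totals, LOI, yield, net glass mass) as given in problem or answer.
Target oxide masses per 100.0 g melt:
  Al2O3: 12.84% × 100.0 = 12.84 g
  MgO: 4.132% × 100.0 = 4.132 g
  PbO: 16.05% × 100.0 = 16.05 g
  SiO2: 46.81% × 100.0 = 46.81 g
  B2O3: 11.77% × 100.0 = 11.77 g
  SrO: 8.398% × 100.0 = 8.398 g
Checking each oxide sum from the weights as reported, per the basis as stated (each sum matches its target mass within answer rounding):
  Al2O3: 12.75·0.9960 + 47.05·0.003000 = 12.84 g (target 12.84 g)
  MgO: 4.194·0.9851 = 4.132 g (target 4.132 g)
  PbO: 16.07·0.9990 = 16.05 g (target 16.05 g)
  SiO2: 47.05·0.9950 = 46.81 g (target 46.81 g)
  B2O3: 20.94·0.5622 = 11.77 g (target 11.77 g)
  SrO: 11.95·0.7028 = 8.398 g (target 8.398 g)
Consistency of the glass mass: batch total minus LOI = 100.0 g (per-oxide target masses sum to 100.0 g; against the stated basis, 100.0 g — differing by rounding only).
Batch total: Σ batch = 113.0 g; LOI loss = Σ batch·LOI = 12.94 g; glass ÷ batch gives a yield of 88.54%.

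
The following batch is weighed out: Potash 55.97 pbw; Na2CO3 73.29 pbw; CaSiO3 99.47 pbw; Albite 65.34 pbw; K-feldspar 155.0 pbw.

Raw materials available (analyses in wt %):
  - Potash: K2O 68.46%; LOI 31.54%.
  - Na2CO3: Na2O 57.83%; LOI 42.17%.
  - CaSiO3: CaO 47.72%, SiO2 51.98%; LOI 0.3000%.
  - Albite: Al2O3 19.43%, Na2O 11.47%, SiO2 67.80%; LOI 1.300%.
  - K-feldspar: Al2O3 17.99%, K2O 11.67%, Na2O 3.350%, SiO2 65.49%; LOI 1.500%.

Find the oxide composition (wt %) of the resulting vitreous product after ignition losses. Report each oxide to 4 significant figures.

Glass mass = 397.0 pbw (batch 449.1 − LOI 52.03).
Composition: Al2O3 10.22%, K2O 14.21%, CaO 11.96%, Na2O 13.87%, SiO2 49.75%

Working values are displayed (rounded to four significant digits) when written out — the working math runs at full float precision in all steps. Exactly one rounding is applied to every reported value. Derived quantities, which include the yield, net glass mass, ignition loss, the totals, the five compositions, are computed in full precision, as given in the problem or the answer, starting from the weights per 397.0 pbw of glass.
Oxide masses out of the charge:
  Al2O3: 65.34·0.1943 + 155.0·0.1799 = 40.58 pbw
  K2O: 55.97·0.6846 + 155.0·0.1167 = 56.41 pbw
  CaO: 99.47·0.4772 = 47.47 pbw
  Na2O: 73.29·0.5783 + 65.34·0.1147 + 155.0·0.03350 = 55.07 pbw
  SiO2: 99.47·0.5198 + 65.34·0.6780 + 155.0·0.6549 = 197.5 pbw
LOI: 55.97·0.3154 + 73.29·0.4217 + 99.47·0.003000 + 65.34·0.01300 + 155.0·0.01500 = 52.03 pbw
The glass mass, total less LOI, = 449.1 − 52.03 = 397.0 pbw (matching Σ of the oxides)
percent by weight: oxide/glass ×100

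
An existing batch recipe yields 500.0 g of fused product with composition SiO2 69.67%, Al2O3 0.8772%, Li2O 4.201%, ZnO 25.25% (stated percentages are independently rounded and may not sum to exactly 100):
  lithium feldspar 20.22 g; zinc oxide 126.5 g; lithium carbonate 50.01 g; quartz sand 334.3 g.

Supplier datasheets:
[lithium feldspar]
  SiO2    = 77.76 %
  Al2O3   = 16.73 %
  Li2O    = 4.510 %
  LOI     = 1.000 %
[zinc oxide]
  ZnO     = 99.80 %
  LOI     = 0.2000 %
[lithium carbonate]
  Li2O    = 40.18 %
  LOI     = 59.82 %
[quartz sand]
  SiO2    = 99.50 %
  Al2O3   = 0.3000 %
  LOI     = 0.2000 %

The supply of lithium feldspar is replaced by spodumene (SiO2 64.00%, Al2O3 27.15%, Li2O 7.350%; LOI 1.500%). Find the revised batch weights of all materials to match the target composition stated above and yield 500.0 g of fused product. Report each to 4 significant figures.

Values along the way are displayed rounded to four significant figures when written out. The whole derivation carries full precision all the way through; each reported result is rounded once only. The derived quantities, including the yield, LOI, the four compositions, glass mass, totals, are re-derived starting from the weights on 500.0 g of glass in full float precision, exactly as shown in either problem or answer.
Target oxide masses per 500.0 g fused product:
  SiO2: 69.67% × 500.0 = 348.4 g
  Al2O3: 0.8772% × 500.0 = 4.386 g
  Li2O: 4.201% × 500.0 = 21.00 g
  ZnO: 25.25% × 500.0 = 126.2 g
Checking each oxide sum using the reported weights, per the basis as stated (target by target, the sums agree modulo rounding of the values):
  SiO2: 12.37·0.6400 + 342.1·0.9950 = 348.3 g (target 348.4 g)
  Al2O3: 12.37·0.2715 + 342.1·0.003000 = 4.385 g (target 4.386 g)
  Li2O: 12.37·0.07350 + 50.01·0.4018 = 21.00 g (target 21.00 g)
  ZnO: 126.5·0.9980 = 126.2 g (target 126.2 g)
Glass-mass bookkeeping: total charge less LOI = 499.9 g (the targets, summed, come to 500.0 g; with the basis standing at 500.0 g — gaps are rounding artifacts).
Total batch = Σ batch = 531.0 g; the LOI term Σ batch·LOI equals 31.04 g; the yield ratio, glass ÷ batch: 94.15%.

Revised batch per 500.0 g fused product:
  spodumene: 12.37 g
  zinc oxide: 126.5 g
  lithium carbonate: 50.01 g
  quartz sand: 342.1 g
Total batch = 531.0 g; LOI loss = 31.04 g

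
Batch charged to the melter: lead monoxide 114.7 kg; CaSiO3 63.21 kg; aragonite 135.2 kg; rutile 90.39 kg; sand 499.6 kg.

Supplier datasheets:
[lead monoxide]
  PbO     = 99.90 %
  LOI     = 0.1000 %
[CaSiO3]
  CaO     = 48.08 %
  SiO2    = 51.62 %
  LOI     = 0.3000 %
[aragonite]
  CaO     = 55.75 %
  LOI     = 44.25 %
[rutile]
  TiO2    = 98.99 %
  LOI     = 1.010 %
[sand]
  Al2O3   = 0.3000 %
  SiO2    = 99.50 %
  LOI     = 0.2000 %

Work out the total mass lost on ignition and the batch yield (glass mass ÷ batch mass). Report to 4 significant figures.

Each numeric step carries exact precision from first step to last. Mid-chain values are rounded off to 4 significant figures as shown; every reported number includes exactly one rounding; the derived quantities (LOI, net glass mass, the yield, totals, the five compositions) are recomputed in exact precision starting from the weights at 841.1 kg of glass as set out in the problem or answer text.
Per-material ignition loss:
  lead monoxide: 114.7 × 0.001000 = 0.1147 kg
  CaSiO3: 63.21 × 0.003000 = 0.1896 kg
  aragonite: 135.2 × 0.4425 = 59.83 kg
  rutile: 90.39 × 0.01010 = 0.9129 kg
  sand: 499.6 × 0.002000 = 0.9992 kg
Total LOI = 62.04 kg
Glass = batch − LOI = 903.1 − 62.04 = 841.1 kg

LOI loss = 62.04 kg; glass = 841.1 kg; yield = 93.13%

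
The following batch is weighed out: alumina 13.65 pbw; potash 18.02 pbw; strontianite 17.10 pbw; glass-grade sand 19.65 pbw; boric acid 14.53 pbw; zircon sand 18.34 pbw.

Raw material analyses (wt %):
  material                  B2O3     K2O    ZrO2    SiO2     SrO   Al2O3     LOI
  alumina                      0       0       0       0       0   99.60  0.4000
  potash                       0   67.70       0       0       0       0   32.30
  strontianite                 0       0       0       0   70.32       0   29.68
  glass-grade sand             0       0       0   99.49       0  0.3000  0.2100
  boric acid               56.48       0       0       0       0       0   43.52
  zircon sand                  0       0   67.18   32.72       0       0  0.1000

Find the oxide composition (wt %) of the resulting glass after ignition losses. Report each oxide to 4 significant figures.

Values along the way are printed rounded to 4 significant figures. Every computation runs at full precision at every stage — each reported result is rounded just once; derived quantities (six oxide percentages, net glass mass, the yield, the totals, LOI) are computed in full float precision starting from the weights on 83.96 pbw of glass exactly as shown in either problem or answer.
Delivered oxide masses:
  B2O3: 14.53·0.5648 = 8.207 pbw
  K2O: 18.02·0.6770 = 12.20 pbw
  ZrO2: 18.34·0.6718 = 12.32 pbw
  SiO2: 19.65·0.9949 + 18.34·0.3272 = 25.55 pbw
  SrO: 17.10·0.7032 = 12.02 pbw
  Al2O3: 13.65·0.9960 + 19.65·0.003000 = 13.65 pbw
LOI: 13.65·0.004000 + 18.02·0.3230 + 17.10·0.2968 + 19.65·0.002100 + 14.53·0.4352 + 18.34·0.001000 = 17.33 pbw
Net of LOI, the glass mass = 101.3 − 17.33 = 83.96 pbw (= Σ oxide masses)
oxide / glass × 100 gives the wt %

Glass mass = 83.96 pbw (batch 101.3 − LOI 17.33).
Composition: B2O3 9.775%, K2O 14.53%, ZrO2 14.68%, SiO2 30.43%, SrO 14.32%, Al2O3 16.26%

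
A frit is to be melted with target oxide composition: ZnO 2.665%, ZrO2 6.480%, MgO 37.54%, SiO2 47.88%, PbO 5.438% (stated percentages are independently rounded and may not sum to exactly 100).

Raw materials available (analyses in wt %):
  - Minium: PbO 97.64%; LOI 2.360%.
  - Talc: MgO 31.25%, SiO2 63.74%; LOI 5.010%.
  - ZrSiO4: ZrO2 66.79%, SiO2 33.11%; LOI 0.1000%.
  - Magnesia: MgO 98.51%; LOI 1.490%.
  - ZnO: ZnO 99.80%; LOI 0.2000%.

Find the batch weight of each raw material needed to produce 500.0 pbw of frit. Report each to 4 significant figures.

Batch per 500.0 pbw frit:
  Minium: 27.85 pbw
  Talc: 350.4 pbw
  ZrSiO4: 48.51 pbw
  Magnesia: 79.39 pbw
  ZnO: 13.35 pbw
Total batch = 519.5 pbw; LOI loss = 19.47 pbw; yield = 96.25%

Working values are shown rounded to 4 significant figures in the working — all arithmetic keeps full float precision from start to finish. Each reported value receives exactly one rounding — the derived quantities are rebuilt from the batch weights on 500.0 pbw of glass at full precision (glass mass, totals, the yield, the five compositions, LOI) as written in question or answer.
The oxide mass targets at 500.0 pbw frit:
  ZnO: 2.665% × 500.0 = 13.32 pbw
  ZrO2: 6.480% × 500.0 = 32.40 pbw
  MgO: 37.54% × 500.0 = 187.7 pbw
  SiO2: 47.88% × 500.0 = 239.4 pbw
  PbO: 5.438% × 500.0 = 27.19 pbw
Checking each oxide sum using the reported weights, at the basis given (delivered sums recover each target inside rounding margins):
  ZnO: 13.35·0.9980 = 13.32 pbw (target 13.32 pbw)
  ZrO2: 48.51·0.6679 = 32.40 pbw (target 32.40 pbw)
  MgO: 350.4·0.3125 + 79.39·0.9851 = 187.7 pbw (target 187.7 pbw)
  SiO2: 350.4·0.6374 + 48.51·0.3311 = 239.4 pbw (target 239.4 pbw)
  PbO: 27.85·0.9764 = 27.19 pbw (target 27.19 pbw)
Mass balance on the glass: Σ batch − LOI loss = 500.0 pbw (summing oxide targets gives 500.0 pbw; versus the stated basis of 500.0 pbw — deltas are rounding alone).
Adding the batch up: Σ batch = 519.5 pbw; LOI loss = Σ batch·LOI = 19.47 pbw; glass ÷ batch gives a yield of 96.25%.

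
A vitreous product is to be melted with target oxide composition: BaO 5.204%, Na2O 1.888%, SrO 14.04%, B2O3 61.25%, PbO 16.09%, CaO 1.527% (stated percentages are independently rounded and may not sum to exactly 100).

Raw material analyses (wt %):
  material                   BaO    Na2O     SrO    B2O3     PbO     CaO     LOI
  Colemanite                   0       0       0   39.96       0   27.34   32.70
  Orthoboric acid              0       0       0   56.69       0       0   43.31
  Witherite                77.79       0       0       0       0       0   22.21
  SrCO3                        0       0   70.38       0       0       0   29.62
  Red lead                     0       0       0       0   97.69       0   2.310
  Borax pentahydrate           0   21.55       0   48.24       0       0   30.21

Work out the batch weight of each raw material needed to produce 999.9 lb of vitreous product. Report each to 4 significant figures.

Batch per 999.9 lb vitreous product:
  Colemanite: 55.85 lb
  Orthoboric acid: 966.4 lb
  Witherite: 66.89 lb
  SrCO3: 199.5 lb
  Red lead: 164.7 lb
  Borax pentahydrate: 87.60 lb
Total batch = 1541 lb; LOI loss = 541.0 lb; yield = 64.89%

Every computation holds exact precision at each step; the intermediate values are shown, rounded to four significant figures, alongside each step. Every reported value includes exactly one rounding — the derived quantities (LOI, glass mass, six oxide percentages, totals, yield) are rebuilt starting from the weights per 999.9 lb of glass at full precision exactly as shown in the problem or answer text.
Target oxide masses per 999.9 lb vitreous product:
  BaO: 5.204% × 999.9 = 52.03 lb
  Na2O: 1.888% × 999.9 = 18.88 lb
  SrO: 14.04% × 999.9 = 140.4 lb
  B2O3: 61.25% × 999.9 = 612.4 lb
  PbO: 16.09% × 999.9 = 160.9 lb
  CaO: 1.527% × 999.9 = 15.27 lb
Verifying the oxide balance given the weights on record, at the basis given (sums match the target masses within answer rounding):
  BaO: 66.89·0.7779 = 52.03 lb (target 52.03 lb)
  Na2O: 87.60·0.2155 = 18.88 lb (target 18.88 lb)
  SrO: 199.5·0.7038 = 140.4 lb (target 140.4 lb)
  B2O3: 55.85·0.3996 + 966.4·0.5669 + 87.60·0.4824 = 612.4 lb (target 612.4 lb)
  PbO: 164.7·0.9769 = 160.9 lb (target 160.9 lb)
  CaO: 55.85·0.2734 = 15.27 lb (target 15.27 lb)
Auditing the glass mass value: total charge less LOI = 999.9 lb (the Σ of target masses is 999.9 lb; with the basis standing at 999.9 lb — a pure rounding effect).
Batch grand total — Σ batch = 1541 lb; ignition loss, Σ(batch × LOI) = 541.0 lb; as yield: glass ÷ batch → 64.89%.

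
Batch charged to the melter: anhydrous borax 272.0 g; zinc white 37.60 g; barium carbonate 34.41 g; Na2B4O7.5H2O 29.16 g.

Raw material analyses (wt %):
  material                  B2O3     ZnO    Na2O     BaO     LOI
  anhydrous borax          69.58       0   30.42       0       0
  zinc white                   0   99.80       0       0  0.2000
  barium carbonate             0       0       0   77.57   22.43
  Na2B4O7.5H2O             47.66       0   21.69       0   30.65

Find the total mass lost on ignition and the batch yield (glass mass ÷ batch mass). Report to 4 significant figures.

Each numeric step holds full float precision at each step — the intermediate values are printed, with 4-significant-figure rounding, on the page. A single rounding produces every reported value; all derived quantities, including totals, LOI, glass mass, four oxide percentages, yield, are computed from the weighed amounts for 356.4 g of glass in full float precision, as they appear in question or answer.
Ignition loss by material:
  anhydrous borax: 272.0 × 0 = 0 g
  zinc white: 37.60 × 0.002000 = 0.07520 g
  barium carbonate: 34.41 × 0.2243 = 7.718 g
  Na2B4O7.5H2O: 29.16 × 0.3065 = 8.938 g
Total LOI = 16.73 g
Glass = batch − LOI = 373.2 − 16.73 = 356.4 g

LOI loss = 16.73 g; glass = 356.4 g; yield = 95.52%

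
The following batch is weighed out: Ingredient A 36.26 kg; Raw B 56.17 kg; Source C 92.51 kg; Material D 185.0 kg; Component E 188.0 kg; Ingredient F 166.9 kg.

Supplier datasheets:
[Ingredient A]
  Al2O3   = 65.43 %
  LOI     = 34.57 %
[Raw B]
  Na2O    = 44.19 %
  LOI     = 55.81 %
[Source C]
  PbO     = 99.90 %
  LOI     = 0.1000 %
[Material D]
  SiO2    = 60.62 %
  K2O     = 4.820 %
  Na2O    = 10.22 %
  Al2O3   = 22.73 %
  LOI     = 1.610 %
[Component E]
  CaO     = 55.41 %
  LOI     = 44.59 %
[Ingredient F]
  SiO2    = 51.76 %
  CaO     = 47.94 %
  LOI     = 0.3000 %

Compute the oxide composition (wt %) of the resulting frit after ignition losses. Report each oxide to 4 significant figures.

Glass mass = 593.6 kg (batch 724.8 − LOI 131.3).
Composition: PbO 15.57%, SiO2 33.45%, K2O 1.502%, CaO 31.03%, Na2O 7.367%, Al2O3 11.08%

Values along the way are shown rounded off to 4 significant digits at each printed step — the working math runs at exact precision at every stage — every reported figure includes exactly one rounding — the derived quantities, including yield, the totals, glass mass, six oxide percentages, LOI, are rebuilt starting from the weights for 593.6 kg of glass in full precision exactly as shown in the question or the answer.
Mass of each oxide from the mix:
  PbO: 92.51·0.9990 = 92.42 kg
  SiO2: 185.0·0.6062 + 166.9·0.5176 = 198.5 kg
  K2O: 185.0·0.04820 = 8.917 kg
  CaO: 188.0·0.5541 + 166.9·0.4794 = 184.2 kg
  Na2O: 56.17·0.4419 + 185.0·0.1022 = 43.73 kg
  Al2O3: 36.26·0.6543 + 185.0·0.2273 = 65.78 kg
LOI: 36.26·0.3457 + 56.17·0.5581 + 92.51·0.001000 + 185.0·0.01610 + 188.0·0.4459 + 166.9·0.003000 = 131.3 kg
Glass mass = batch − LOI = 724.8 − 131.3 = 593.6 kg (equal to the oxide-mass sum)
wt % = oxide mass / glass mass × 100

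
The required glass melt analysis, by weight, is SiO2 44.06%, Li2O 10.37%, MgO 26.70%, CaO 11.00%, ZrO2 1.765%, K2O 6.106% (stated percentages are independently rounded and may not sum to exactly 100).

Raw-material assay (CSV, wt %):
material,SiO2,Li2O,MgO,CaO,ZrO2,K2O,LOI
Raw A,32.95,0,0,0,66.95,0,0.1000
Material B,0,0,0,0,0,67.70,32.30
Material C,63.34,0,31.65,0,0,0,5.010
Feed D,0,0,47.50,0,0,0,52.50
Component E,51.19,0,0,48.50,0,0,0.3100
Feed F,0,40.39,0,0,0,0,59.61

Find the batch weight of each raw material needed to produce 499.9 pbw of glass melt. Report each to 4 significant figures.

The whole derivation runs at full precision from first step to last — in-progress results are displayed, rounded to four significant digits, in the working — every reported value carries a single rounding — the derived quantities are carried at exact precision (the yield, ignition loss, six oxide percentages, net glass mass, totals) from the batch weights for 499.9 pbw of glass as written in the problem or the answer.
Per-oxide target masses for 499.9 pbw glass melt:
  SiO2: 44.06% × 499.9 = 220.3 pbw
  Li2O: 10.37% × 499.9 = 51.84 pbw
  MgO: 26.70% × 499.9 = 133.5 pbw
  CaO: 11.00% × 499.9 = 54.99 pbw
  ZrO2: 1.765% × 499.9 = 8.823 pbw
  K2O: 6.106% × 499.9 = 30.52 pbw
Checking each oxide sum using the reported weights, for the quoted basis mass (summed amounts equal target values up to rounding of the answer):
  SiO2: 13.18·0.3295 + 249.2·0.6334 + 113.4·0.5119 = 220.2 pbw (target 220.3 pbw)
  Li2O: 128.3·0.4039 = 51.82 pbw (target 51.84 pbw)
  MgO: 249.2·0.3165 + 114.9·0.4750 = 133.4 pbw (target 133.5 pbw)
  CaO: 113.4·0.4850 = 55.00 pbw (target 54.99 pbw)
  ZrO2: 13.18·0.6695 = 8.824 pbw (target 8.823 pbw)
  K2O: 45.09·0.6770 = 30.53 pbw (target 30.52 pbw)
Consistency of the glass mass: Σ batch − LOI loss = 499.9 pbw (per-oxide target masses sum to 499.9 pbw; stated basis 499.9 pbw — a pure rounding effect).
Adding the batch up: Σ batch = 664.1 pbw; Σ batch·LOI gives LOI loss = 164.2 pbw; yield: glass divided by total = 75.27%.

Batch per 499.9 pbw glass melt:
  Raw A: 13.18 pbw
  Material B: 45.09 pbw
  Material C: 249.2 pbw
  Feed D: 114.9 pbw
  Component E: 113.4 pbw
  Feed F: 128.3 pbw
Total batch = 664.1 pbw; LOI loss = 164.2 pbw; yield = 75.27%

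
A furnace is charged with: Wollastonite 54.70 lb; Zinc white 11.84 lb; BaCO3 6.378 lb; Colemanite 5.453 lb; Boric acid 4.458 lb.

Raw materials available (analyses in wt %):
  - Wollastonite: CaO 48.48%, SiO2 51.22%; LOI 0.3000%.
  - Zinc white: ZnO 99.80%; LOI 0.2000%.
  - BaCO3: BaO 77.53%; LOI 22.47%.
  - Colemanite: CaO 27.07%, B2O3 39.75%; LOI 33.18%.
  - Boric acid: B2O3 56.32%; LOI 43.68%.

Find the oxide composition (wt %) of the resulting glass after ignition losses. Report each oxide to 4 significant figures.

Glass mass = 77.45 lb (batch 82.83 − LOI 5.377).
Composition: CaO 36.14%, BaO 6.384%, ZnO 15.26%, B2O3 6.040%, SiO2 36.17%

The intermediate values are printed, rounded to four significant figures, on the page. The working math carries full float precision from first step to last — every reported value is rounded once only — the derived quantities, including totals, yield, the five compositions, ignition loss, glass mass, are carried starting from the weights for 77.45 lb of glass in full precision as they appear in either problem or answer.
Oxide-by-oxide delivered mass:
  CaO: 54.70·0.4848 + 5.453·0.2707 = 27.99 lb
  BaO: 6.378·0.7753 = 4.945 lb
  ZnO: 11.84·0.9980 = 11.82 lb
  B2O3: 5.453·0.3975 + 4.458·0.5632 = 4.678 lb
  SiO2: 54.70·0.5122 = 28.02 lb
LOI: 54.70·0.003000 + 11.84·0.002000 + 6.378·0.2247 + 5.453·0.3318 + 4.458·0.4368 = 5.377 lb
Glass mass = batch − LOI = 82.83 − 5.377 = 77.45 lb (matching Σ of the oxides)
percent by weight: oxide/glass ×100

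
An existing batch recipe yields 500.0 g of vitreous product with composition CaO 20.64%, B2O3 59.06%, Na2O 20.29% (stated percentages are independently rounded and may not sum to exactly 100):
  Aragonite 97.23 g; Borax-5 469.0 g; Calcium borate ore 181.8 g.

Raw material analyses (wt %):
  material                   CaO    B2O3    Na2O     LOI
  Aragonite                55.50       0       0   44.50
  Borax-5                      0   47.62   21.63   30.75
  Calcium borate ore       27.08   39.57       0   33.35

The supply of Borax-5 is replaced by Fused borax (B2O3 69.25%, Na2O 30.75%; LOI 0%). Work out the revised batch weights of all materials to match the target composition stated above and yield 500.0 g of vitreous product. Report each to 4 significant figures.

Mid-chain values are shown rounded to four significant digits in the printout; all internal work carries full float precision end to end — a single rounding yields every reported result; derived quantities are recomputed at full float precision (glass mass, three oxide percentages, ignition loss, the yield, totals) from the batch weights for 500.0 g of glass, precisely as stated by the problem or answer text.
Oxide mass targets, per 500.0 g vitreous product:
  CaO: 20.64% × 500.0 = 103.2 g
  B2O3: 59.06% × 500.0 = 295.3 g
  Na2O: 20.29% × 500.0 = 101.4 g
Verifying the oxide balance per the reported batch figures, on the stated basis (target by target, the sums agree given rounding of the digits):
  CaO: 103.5·0.5550 + 168.9·0.2708 = 103.2 g (target 103.2 g)
  B2O3: 329.9·0.6925 + 168.9·0.3957 = 295.3 g (target 295.3 g)
  Na2O: 329.9·0.3075 = 101.4 g (target 101.4 g)
The glass-mass cross-check: total batch − LOI = 499.9 g (oxide target masses add up to 500.0 g; stated basis 500.0 g — gaps are rounding artifacts).
Whole-batch sum: Σ batch = 602.3 g; loss to ignition Σ batch·LOI = 102.4 g; yield = glass ÷ total batch = 83.00%.

Revised batch per 500.0 g vitreous product:
  Aragonite: 103.5 g
  Fused borax: 329.9 g
  Calcium borate ore: 168.9 g
Total batch = 602.3 g; LOI loss = 102.4 g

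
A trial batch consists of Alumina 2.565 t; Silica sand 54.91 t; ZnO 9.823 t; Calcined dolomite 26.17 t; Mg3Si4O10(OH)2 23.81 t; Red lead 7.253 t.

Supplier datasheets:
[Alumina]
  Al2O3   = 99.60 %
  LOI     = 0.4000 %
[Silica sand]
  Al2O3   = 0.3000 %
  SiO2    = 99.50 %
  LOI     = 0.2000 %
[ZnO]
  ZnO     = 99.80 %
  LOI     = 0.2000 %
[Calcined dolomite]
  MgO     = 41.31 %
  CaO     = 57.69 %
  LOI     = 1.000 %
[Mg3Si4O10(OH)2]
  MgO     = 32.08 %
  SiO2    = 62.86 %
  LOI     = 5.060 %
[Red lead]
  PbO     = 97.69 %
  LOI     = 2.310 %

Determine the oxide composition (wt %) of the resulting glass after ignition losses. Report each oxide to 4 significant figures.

Glass mass = 122.8 t (batch 124.5 − LOI 1.774).
Composition: MgO 15.03%, CaO 12.30%, PbO 5.772%, Al2O3 2.215%, SiO2 56.70%, ZnO 7.986%

Intermediates are displayed with 4-significant-figure rounding on the page — every computation keeps full float precision throughout. Each reported result is rounded a single time; derived quantities (six oxide percentages, net glass mass, ignition loss, the totals, yield) are re-derived starting from the weights per 122.8 t of glass in full float precision as set out in question or answer.
What the batch supplies per oxide:
  MgO: 26.17·0.4131 + 23.81·0.3208 = 18.45 t
  CaO: 26.17·0.5769 = 15.10 t
  PbO: 7.253·0.9769 = 7.085 t
  Al2O3: 2.565·0.9960 + 54.91·0.003000 = 2.719 t
  SiO2: 54.91·0.9950 + 23.81·0.6286 = 69.60 t
  ZnO: 9.823·0.9980 = 9.803 t
LOI: 2.565·0.004000 + 54.91·0.002000 + 9.823·0.002000 + 26.17·0.01000 + 23.81·0.05060 + 7.253·0.02310 = 1.774 t
Net of LOI, the glass mass = 124.5 − 1.774 = 122.8 t (consistent with Σ oxide mass)
oxide / glass × 100 gives the wt %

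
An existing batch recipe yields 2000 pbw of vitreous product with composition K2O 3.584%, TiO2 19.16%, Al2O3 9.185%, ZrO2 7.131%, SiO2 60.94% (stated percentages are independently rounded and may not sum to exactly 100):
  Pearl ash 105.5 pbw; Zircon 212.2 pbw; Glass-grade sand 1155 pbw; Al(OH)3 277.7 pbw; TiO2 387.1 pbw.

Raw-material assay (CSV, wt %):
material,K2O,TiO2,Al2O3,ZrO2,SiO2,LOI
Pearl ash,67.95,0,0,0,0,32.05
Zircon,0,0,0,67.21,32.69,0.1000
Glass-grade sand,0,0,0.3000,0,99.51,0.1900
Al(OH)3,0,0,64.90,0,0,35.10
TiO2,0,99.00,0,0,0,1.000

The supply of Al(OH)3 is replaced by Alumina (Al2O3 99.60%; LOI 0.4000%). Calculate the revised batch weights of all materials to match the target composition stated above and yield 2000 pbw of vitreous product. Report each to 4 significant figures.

The intermediate values are rounded to 4 significant figures when displayed — exact precision is held through the solve. Each reported value receives exactly one rounding. The derived quantities (LOI, net glass mass, five oxide percentages, the totals, yield) are computed starting from the weights at 2000 pbw of glass at full precision, as written in either problem or answer.
Target masses of each oxide per 2000 pbw vitreous product:
  K2O: 3.584% × 2000 = 71.68 pbw
  TiO2: 19.16% × 2000 = 383.2 pbw
  Al2O3: 9.185% × 2000 = 183.7 pbw
  ZrO2: 7.131% × 2000 = 142.6 pbw
  SiO2: 60.94% × 2000 = 1219 pbw
Verifying the oxide balance with the batch weights as given, at the basis given (sum by sum, the targets are met net of answer rounding effects):
  K2O: 105.5·0.6795 = 71.69 pbw (target 71.68 pbw)
  TiO2: 387.1·0.9900 = 383.2 pbw (target 383.2 pbw)
  Al2O3: 1155·0.003000 + 181.0·0.9960 = 183.7 pbw (target 183.7 pbw)
  ZrO2: 212.2·0.6721 = 142.6 pbw (target 142.6 pbw)
  SiO2: 212.2·0.3269 + 1155·0.9951 = 1219 pbw (target 1219 pbw)
Glass-mass closure: net batch after ignition = 2000 pbw (targets for the oxides total 2000 pbw; versus the stated basis of 2000 pbw — gaps are rounding artifacts).
Adding the batch up: Σ batch = 2041 pbw; LOI removed, Σ of batch·LOI: 40.81 pbw; yield, glass over the total, = 98.00%.

Revised batch per 2000 pbw vitreous product:
  Pearl ash: 105.5 pbw
  Zircon: 212.2 pbw
  Glass-grade sand: 1155 pbw
  Alumina: 181.0 pbw
  TiO2: 387.1 pbw
Total batch = 2041 pbw; LOI loss = 40.81 pbw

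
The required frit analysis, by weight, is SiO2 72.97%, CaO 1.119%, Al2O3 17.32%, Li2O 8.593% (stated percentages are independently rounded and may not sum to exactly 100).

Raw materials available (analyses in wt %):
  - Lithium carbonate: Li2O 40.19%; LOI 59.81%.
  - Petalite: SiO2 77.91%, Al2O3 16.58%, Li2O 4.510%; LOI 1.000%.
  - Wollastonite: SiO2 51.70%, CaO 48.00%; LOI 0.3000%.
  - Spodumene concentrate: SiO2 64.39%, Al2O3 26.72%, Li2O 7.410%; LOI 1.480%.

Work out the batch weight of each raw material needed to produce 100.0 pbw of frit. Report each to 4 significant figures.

Batch per 100.0 pbw frit:
  Lithium carbonate: 9.603 pbw
  Petalite: 79.11 pbw
  Wollastonite: 2.331 pbw
  Spodumene concentrate: 15.73 pbw
Total batch = 106.8 pbw; LOI loss = 6.774 pbw; yield = 93.66%

All internal work runs at exact precision throughout; intermediates are printed, rounded to 4 significant digits, on the page; every reported number takes a single rounding; all derived quantities (totals, the four compositions, yield, glass mass, LOI) are rebuilt in full precision starting from the weights at 100.0 pbw of glass exactly as shown in the question or the answer.
Per-oxide target masses for 100.0 pbw frit:
  SiO2: 72.97% × 100.0 = 72.97 pbw
  CaO: 1.119% × 100.0 = 1.119 pbw
  Al2O3: 17.32% × 100.0 = 17.32 pbw
  Li2O: 8.593% × 100.0 = 8.593 pbw
Per-oxide balance check working from each reported weight, against the basis in use (sums match the target masses up to rounding of the answer):
  SiO2: 79.11·0.7791 + 2.331·0.5170 + 15.73·0.6439 = 72.97 pbw (target 72.97 pbw)
  CaO: 2.331·0.4800 = 1.119 pbw (target 1.119 pbw)
  Al2O3: 79.11·0.1658 + 15.73·0.2672 = 17.32 pbw (target 17.32 pbw)
  Li2O: 9.603·0.4019 + 79.11·0.04510 + 15.73·0.07410 = 8.593 pbw (target 8.593 pbw)
Glass-mass bookkeeping: total batch − LOI = 100.0 pbw (per-oxide target masses sum to 100.0 pbw; stated basis 100.0 pbw — gaps are rounding artifacts).
Batch grand total — Σ batch = 106.8 pbw; LOI removed, Σ of batch·LOI: 6.774 pbw; yield: glass divided by total = 93.66%.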